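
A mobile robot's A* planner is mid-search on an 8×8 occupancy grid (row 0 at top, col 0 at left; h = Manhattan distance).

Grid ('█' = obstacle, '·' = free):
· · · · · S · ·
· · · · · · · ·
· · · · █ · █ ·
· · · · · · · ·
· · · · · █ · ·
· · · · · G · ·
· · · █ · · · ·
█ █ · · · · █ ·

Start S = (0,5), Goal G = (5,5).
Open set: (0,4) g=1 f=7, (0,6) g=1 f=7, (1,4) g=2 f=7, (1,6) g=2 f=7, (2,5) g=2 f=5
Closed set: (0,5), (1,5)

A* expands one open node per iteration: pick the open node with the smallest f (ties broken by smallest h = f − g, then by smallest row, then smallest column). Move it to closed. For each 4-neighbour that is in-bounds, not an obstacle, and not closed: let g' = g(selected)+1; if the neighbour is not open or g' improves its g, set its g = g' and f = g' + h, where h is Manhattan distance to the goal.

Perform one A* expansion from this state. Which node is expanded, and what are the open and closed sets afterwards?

expanded=(2,5); open=[(0,4) g=1 f=7, (0,6) g=1 f=7, (1,4) g=2 f=7, (1,6) g=2 f=7, (3,5) g=3 f=5]; closed=[(0,5), (1,5), (2,5)]

step 1: expand (2,5) (f=5, h=3) → closed; open now [(0,4) g=1 f=7, (0,6) g=1 f=7, (1,4) g=2 f=7, (1,6) g=2 f=7, (3,5) g=3 f=5]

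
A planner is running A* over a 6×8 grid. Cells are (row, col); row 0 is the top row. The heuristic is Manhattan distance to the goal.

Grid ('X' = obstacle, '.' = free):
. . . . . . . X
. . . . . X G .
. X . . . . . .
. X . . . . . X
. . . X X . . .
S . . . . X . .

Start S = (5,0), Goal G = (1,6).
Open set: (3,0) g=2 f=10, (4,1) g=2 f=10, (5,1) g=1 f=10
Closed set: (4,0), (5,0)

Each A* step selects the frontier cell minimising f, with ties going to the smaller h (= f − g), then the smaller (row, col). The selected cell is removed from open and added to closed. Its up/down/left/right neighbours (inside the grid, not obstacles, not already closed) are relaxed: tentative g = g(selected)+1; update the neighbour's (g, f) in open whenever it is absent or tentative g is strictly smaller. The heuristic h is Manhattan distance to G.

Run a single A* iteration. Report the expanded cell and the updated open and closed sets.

step 1: expand (3,0) (f=10, h=8) → closed; open now [(2,0) g=3 f=10, (4,1) g=2 f=10, (5,1) g=1 f=10]

expanded=(3,0); open=[(2,0) g=3 f=10, (4,1) g=2 f=10, (5,1) g=1 f=10]; closed=[(3,0), (4,0), (5,0)]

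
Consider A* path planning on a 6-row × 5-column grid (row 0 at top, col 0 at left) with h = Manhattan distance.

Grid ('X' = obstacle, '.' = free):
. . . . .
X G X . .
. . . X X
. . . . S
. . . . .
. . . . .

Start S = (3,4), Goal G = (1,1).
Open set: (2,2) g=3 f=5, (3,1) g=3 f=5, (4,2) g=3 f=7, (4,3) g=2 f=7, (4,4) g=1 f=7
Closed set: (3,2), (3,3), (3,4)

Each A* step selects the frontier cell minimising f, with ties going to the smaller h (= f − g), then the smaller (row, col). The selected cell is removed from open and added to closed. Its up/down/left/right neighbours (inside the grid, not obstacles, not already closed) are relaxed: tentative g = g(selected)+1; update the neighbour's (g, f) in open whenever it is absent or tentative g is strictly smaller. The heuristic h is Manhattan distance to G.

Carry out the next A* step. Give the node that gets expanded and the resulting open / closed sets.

expanded=(2,2); open=[(2,1) g=4 f=5, (3,1) g=3 f=5, (4,2) g=3 f=7, (4,3) g=2 f=7, (4,4) g=1 f=7]; closed=[(2,2), (3,2), (3,3), (3,4)]

step 1: expand (2,2) (f=5, h=2) → closed; open now [(2,1) g=4 f=5, (3,1) g=3 f=5, (4,2) g=3 f=7, (4,3) g=2 f=7, (4,4) g=1 f=7]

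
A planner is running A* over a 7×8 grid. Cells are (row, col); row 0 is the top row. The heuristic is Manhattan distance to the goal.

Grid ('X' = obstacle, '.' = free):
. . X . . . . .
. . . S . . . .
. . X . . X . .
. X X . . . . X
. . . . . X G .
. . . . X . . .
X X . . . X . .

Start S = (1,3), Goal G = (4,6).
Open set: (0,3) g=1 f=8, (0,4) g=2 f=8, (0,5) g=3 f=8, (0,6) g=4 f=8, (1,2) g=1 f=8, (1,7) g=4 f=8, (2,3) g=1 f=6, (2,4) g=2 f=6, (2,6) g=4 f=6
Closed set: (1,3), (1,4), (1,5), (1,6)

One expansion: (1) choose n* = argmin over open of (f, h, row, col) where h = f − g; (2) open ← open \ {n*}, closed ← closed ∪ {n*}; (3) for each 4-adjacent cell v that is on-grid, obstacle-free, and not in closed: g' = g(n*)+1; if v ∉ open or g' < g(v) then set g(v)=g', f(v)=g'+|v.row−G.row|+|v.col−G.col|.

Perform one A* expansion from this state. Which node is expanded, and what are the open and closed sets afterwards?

step 1: expand (2,6) (f=6, h=2) → closed; open now [(0,3) g=1 f=8, (0,4) g=2 f=8, (0,5) g=3 f=8, (0,6) g=4 f=8, (1,2) g=1 f=8, (1,7) g=4 f=8, (2,3) g=1 f=6, (2,4) g=2 f=6, (2,7) g=5 f=8, (3,6) g=5 f=6]

expanded=(2,6); open=[(0,3) g=1 f=8, (0,4) g=2 f=8, (0,5) g=3 f=8, (0,6) g=4 f=8, (1,2) g=1 f=8, (1,7) g=4 f=8, (2,3) g=1 f=6, (2,4) g=2 f=6, (2,7) g=5 f=8, (3,6) g=5 f=6]; closed=[(1,3), (1,4), (1,5), (1,6), (2,6)]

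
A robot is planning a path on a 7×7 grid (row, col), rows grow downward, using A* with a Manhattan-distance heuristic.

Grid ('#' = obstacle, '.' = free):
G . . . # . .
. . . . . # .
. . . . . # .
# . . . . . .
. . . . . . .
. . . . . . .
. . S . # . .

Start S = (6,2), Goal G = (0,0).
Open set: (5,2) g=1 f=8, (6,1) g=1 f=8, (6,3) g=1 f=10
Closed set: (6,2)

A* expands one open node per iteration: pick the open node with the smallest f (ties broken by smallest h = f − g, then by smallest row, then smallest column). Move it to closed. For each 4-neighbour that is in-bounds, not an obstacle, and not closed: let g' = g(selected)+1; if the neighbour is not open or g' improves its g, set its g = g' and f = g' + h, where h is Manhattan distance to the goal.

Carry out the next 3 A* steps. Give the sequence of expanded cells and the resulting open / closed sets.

step 1: expand (5,2) (f=8, h=7) → closed; open now [(4,2) g=2 f=8, (5,1) g=2 f=8, (5,3) g=2 f=10, (6,1) g=1 f=8, (6,3) g=1 f=10]
step 2: expand (4,2) (f=8, h=6) → closed; open now [(3,2) g=3 f=8, (4,1) g=3 f=8, (4,3) g=3 f=10, (5,1) g=2 f=8, (5,3) g=2 f=10, (6,1) g=1 f=8, (6,3) g=1 f=10]
step 3: expand (3,2) (f=8, h=5) → closed; open now [(2,2) g=4 f=8, (3,1) g=4 f=8, (3,3) g=4 f=10, (4,1) g=3 f=8, (4,3) g=3 f=10, (5,1) g=2 f=8, (5,3) g=2 f=10, (6,1) g=1 f=8, (6,3) g=1 f=10]

order=[(5,2) → (4,2) → (3,2)]; open=[(2,2) g=4 f=8, (3,1) g=4 f=8, (3,3) g=4 f=10, (4,1) g=3 f=8, (4,3) g=3 f=10, (5,1) g=2 f=8, (5,3) g=2 f=10, (6,1) g=1 f=8, (6,3) g=1 f=10]; closed=[(3,2), (4,2), (5,2), (6,2)]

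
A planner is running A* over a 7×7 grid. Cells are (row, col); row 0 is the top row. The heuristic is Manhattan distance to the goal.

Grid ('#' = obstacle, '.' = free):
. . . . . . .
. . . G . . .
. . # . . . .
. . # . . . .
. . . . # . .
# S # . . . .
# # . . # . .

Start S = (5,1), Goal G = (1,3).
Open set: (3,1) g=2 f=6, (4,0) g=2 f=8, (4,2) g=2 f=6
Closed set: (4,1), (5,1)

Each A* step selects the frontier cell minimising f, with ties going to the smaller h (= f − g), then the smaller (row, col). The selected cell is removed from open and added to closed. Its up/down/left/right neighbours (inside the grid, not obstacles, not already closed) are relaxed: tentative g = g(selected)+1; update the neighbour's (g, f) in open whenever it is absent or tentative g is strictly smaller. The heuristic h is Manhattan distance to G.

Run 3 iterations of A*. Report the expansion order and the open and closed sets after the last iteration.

order=[(3,1) → (2,1) → (1,1)]; open=[(0,1) g=5 f=8, (1,0) g=5 f=8, (1,2) g=5 f=6, (2,0) g=4 f=8, (3,0) g=3 f=8, (4,0) g=2 f=8, (4,2) g=2 f=6]; closed=[(1,1), (2,1), (3,1), (4,1), (5,1)]

step 1: expand (3,1) (f=6, h=4) → closed; open now [(2,1) g=3 f=6, (3,0) g=3 f=8, (4,0) g=2 f=8, (4,2) g=2 f=6]
step 2: expand (2,1) (f=6, h=3) → closed; open now [(1,1) g=4 f=6, (2,0) g=4 f=8, (3,0) g=3 f=8, (4,0) g=2 f=8, (4,2) g=2 f=6]
step 3: expand (1,1) (f=6, h=2) → closed; open now [(0,1) g=5 f=8, (1,0) g=5 f=8, (1,2) g=5 f=6, (2,0) g=4 f=8, (3,0) g=3 f=8, (4,0) g=2 f=8, (4,2) g=2 f=6]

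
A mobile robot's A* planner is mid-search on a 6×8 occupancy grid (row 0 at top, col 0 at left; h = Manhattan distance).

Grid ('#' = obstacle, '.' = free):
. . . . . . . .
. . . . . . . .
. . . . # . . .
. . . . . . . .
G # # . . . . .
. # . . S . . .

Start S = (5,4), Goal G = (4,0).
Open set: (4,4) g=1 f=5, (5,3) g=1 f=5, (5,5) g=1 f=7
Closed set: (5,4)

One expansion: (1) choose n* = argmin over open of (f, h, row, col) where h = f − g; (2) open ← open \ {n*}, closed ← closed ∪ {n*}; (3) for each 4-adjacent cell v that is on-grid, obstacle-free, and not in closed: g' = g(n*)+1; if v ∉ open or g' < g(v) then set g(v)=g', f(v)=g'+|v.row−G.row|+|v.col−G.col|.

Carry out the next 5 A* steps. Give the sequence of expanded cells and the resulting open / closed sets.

step 1: expand (4,4) (f=5, h=4) → closed; open now [(3,4) g=2 f=7, (4,3) g=2 f=5, (4,5) g=2 f=7, (5,3) g=1 f=5, (5,5) g=1 f=7]
step 2: expand (4,3) (f=5, h=3) → closed; open now [(3,3) g=3 f=7, (3,4) g=2 f=7, (4,5) g=2 f=7, (5,3) g=1 f=5, (5,5) g=1 f=7]
step 3: expand (5,3) (f=5, h=4) → closed; open now [(3,3) g=3 f=7, (3,4) g=2 f=7, (4,5) g=2 f=7, (5,2) g=2 f=5, (5,5) g=1 f=7]
step 4: expand (5,2) (f=5, h=3) → closed; open now [(3,3) g=3 f=7, (3,4) g=2 f=7, (4,5) g=2 f=7, (5,5) g=1 f=7]
step 5: expand (3,3) (f=7, h=4) → closed; open now [(2,3) g=4 f=9, (3,2) g=4 f=7, (3,4) g=2 f=7, (4,5) g=2 f=7, (5,5) g=1 f=7]

order=[(4,4) → (4,3) → (5,3) → (5,2) → (3,3)]; open=[(2,3) g=4 f=9, (3,2) g=4 f=7, (3,4) g=2 f=7, (4,5) g=2 f=7, (5,5) g=1 f=7]; closed=[(3,3), (4,3), (4,4), (5,2), (5,3), (5,4)]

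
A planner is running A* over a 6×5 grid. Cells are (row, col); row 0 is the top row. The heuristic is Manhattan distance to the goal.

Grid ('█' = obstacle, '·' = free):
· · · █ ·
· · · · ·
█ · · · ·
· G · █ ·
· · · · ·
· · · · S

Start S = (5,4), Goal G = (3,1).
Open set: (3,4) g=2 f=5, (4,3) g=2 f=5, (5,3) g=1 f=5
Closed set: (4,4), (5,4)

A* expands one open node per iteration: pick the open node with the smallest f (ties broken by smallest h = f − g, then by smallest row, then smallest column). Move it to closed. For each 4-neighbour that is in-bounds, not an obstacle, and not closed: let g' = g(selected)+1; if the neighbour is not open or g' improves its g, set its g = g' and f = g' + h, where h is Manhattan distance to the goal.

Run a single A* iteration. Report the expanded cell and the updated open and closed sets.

step 1: expand (3,4) (f=5, h=3) → closed; open now [(2,4) g=3 f=7, (4,3) g=2 f=5, (5,3) g=1 f=5]

expanded=(3,4); open=[(2,4) g=3 f=7, (4,3) g=2 f=5, (5,3) g=1 f=5]; closed=[(3,4), (4,4), (5,4)]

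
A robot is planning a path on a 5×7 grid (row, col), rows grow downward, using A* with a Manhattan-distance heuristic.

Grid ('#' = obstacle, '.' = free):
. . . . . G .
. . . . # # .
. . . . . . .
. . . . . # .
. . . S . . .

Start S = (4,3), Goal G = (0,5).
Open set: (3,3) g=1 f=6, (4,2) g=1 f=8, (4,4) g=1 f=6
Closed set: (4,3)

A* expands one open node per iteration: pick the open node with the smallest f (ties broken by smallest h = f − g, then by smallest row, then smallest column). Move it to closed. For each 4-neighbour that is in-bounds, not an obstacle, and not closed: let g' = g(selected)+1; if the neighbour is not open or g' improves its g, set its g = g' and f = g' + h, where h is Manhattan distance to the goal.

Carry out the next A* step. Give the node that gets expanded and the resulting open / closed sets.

expanded=(3,3); open=[(2,3) g=2 f=6, (3,2) g=2 f=8, (3,4) g=2 f=6, (4,2) g=1 f=8, (4,4) g=1 f=6]; closed=[(3,3), (4,3)]

step 1: expand (3,3) (f=6, h=5) → closed; open now [(2,3) g=2 f=6, (3,2) g=2 f=8, (3,4) g=2 f=6, (4,2) g=1 f=8, (4,4) g=1 f=6]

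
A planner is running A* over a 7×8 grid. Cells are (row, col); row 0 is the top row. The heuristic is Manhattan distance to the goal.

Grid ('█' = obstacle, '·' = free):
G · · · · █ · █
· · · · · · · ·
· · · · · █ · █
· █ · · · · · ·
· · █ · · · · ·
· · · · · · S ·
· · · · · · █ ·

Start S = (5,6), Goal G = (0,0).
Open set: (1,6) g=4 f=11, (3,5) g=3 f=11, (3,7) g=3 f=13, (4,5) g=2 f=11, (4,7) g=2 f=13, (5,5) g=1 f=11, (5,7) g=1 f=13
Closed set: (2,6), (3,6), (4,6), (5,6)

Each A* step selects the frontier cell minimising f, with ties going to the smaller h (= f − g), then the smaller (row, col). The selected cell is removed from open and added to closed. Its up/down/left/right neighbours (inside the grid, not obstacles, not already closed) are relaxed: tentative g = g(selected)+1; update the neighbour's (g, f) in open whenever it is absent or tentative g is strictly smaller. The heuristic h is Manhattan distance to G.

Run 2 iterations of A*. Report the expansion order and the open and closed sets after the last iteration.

step 1: expand (1,6) (f=11, h=7) → closed; open now [(0,6) g=5 f=11, (1,5) g=5 f=11, (1,7) g=5 f=13, (3,5) g=3 f=11, (3,7) g=3 f=13, (4,5) g=2 f=11, (4,7) g=2 f=13, (5,5) g=1 f=11, (5,7) g=1 f=13]
step 2: expand (0,6) (f=11, h=6) → closed; open now [(1,5) g=5 f=11, (1,7) g=5 f=13, (3,5) g=3 f=11, (3,7) g=3 f=13, (4,5) g=2 f=11, (4,7) g=2 f=13, (5,5) g=1 f=11, (5,7) g=1 f=13]

order=[(1,6) → (0,6)]; open=[(1,5) g=5 f=11, (1,7) g=5 f=13, (3,5) g=3 f=11, (3,7) g=3 f=13, (4,5) g=2 f=11, (4,7) g=2 f=13, (5,5) g=1 f=11, (5,7) g=1 f=13]; closed=[(0,6), (1,6), (2,6), (3,6), (4,6), (5,6)]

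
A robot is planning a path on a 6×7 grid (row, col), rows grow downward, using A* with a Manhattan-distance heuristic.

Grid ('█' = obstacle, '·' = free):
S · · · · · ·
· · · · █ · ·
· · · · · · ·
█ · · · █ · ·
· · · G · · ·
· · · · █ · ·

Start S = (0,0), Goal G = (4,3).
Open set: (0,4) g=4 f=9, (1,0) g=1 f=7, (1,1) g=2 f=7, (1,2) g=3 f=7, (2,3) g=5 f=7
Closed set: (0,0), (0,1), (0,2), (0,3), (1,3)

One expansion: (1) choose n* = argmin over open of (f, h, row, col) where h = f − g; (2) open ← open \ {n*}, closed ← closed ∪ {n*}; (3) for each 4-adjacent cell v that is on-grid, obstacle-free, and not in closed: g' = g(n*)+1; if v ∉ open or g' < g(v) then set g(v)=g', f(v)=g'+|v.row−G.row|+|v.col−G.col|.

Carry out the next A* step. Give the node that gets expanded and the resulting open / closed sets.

expanded=(2,3); open=[(0,4) g=4 f=9, (1,0) g=1 f=7, (1,1) g=2 f=7, (1,2) g=3 f=7, (2,2) g=6 f=9, (2,4) g=6 f=9, (3,3) g=6 f=7]; closed=[(0,0), (0,1), (0,2), (0,3), (1,3), (2,3)]

step 1: expand (2,3) (f=7, h=2) → closed; open now [(0,4) g=4 f=9, (1,0) g=1 f=7, (1,1) g=2 f=7, (1,2) g=3 f=7, (2,2) g=6 f=9, (2,4) g=6 f=9, (3,3) g=6 f=7]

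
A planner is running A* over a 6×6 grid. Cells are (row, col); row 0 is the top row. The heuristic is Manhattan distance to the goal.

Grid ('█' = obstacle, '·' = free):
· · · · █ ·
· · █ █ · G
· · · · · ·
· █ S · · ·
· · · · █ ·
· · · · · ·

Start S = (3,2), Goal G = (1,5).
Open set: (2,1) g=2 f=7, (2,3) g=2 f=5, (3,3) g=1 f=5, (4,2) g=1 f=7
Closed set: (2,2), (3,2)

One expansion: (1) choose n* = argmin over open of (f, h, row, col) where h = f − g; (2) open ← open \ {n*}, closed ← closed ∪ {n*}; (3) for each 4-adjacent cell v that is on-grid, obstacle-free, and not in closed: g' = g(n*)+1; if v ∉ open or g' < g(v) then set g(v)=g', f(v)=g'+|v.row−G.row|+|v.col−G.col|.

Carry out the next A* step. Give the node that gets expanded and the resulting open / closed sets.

expanded=(2,3); open=[(2,1) g=2 f=7, (2,4) g=3 f=5, (3,3) g=1 f=5, (4,2) g=1 f=7]; closed=[(2,2), (2,3), (3,2)]

step 1: expand (2,3) (f=5, h=3) → closed; open now [(2,1) g=2 f=7, (2,4) g=3 f=5, (3,3) g=1 f=5, (4,2) g=1 f=7]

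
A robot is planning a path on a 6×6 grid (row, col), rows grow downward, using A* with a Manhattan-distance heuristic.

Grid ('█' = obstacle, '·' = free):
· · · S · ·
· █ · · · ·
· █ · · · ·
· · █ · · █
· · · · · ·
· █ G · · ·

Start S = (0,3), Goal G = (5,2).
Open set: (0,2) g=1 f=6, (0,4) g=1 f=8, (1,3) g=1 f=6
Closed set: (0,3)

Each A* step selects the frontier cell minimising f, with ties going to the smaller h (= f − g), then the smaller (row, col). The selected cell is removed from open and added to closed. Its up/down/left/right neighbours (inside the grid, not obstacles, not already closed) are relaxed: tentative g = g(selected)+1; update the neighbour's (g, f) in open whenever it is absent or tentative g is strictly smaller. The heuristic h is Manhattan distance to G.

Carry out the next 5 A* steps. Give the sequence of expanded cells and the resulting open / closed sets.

step 1: expand (0,2) (f=6, h=5) → closed; open now [(0,1) g=2 f=8, (0,4) g=1 f=8, (1,2) g=2 f=6, (1,3) g=1 f=6]
step 2: expand (1,2) (f=6, h=4) → closed; open now [(0,1) g=2 f=8, (0,4) g=1 f=8, (1,3) g=1 f=6, (2,2) g=3 f=6]
step 3: expand (2,2) (f=6, h=3) → closed; open now [(0,1) g=2 f=8, (0,4) g=1 f=8, (1,3) g=1 f=6, (2,3) g=4 f=8]
step 4: expand (1,3) (f=6, h=5) → closed; open now [(0,1) g=2 f=8, (0,4) g=1 f=8, (1,4) g=2 f=8, (2,3) g=2 f=6]
step 5: expand (2,3) (f=6, h=4) → closed; open now [(0,1) g=2 f=8, (0,4) g=1 f=8, (1,4) g=2 f=8, (2,4) g=3 f=8, (3,3) g=3 f=6]

order=[(0,2) → (1,2) → (2,2) → (1,3) → (2,3)]; open=[(0,1) g=2 f=8, (0,4) g=1 f=8, (1,4) g=2 f=8, (2,4) g=3 f=8, (3,3) g=3 f=6]; closed=[(0,2), (0,3), (1,2), (1,3), (2,2), (2,3)]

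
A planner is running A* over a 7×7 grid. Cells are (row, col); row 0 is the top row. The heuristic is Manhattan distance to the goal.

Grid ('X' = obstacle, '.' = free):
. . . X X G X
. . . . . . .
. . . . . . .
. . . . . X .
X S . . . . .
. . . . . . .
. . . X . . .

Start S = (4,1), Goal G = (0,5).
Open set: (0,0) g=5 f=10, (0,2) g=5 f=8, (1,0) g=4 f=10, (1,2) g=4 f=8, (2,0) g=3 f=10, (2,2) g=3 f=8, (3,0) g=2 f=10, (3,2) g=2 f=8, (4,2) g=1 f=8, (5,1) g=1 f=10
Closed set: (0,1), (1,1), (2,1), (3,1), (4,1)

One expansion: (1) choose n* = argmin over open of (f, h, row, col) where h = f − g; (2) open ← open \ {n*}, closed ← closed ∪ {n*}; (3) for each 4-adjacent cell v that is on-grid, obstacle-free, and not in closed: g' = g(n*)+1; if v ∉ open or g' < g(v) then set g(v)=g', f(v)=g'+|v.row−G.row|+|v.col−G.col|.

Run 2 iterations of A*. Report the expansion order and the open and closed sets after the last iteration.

step 1: expand (0,2) (f=8, h=3) → closed; open now [(0,0) g=5 f=10, (1,0) g=4 f=10, (1,2) g=4 f=8, (2,0) g=3 f=10, (2,2) g=3 f=8, (3,0) g=2 f=10, (3,2) g=2 f=8, (4,2) g=1 f=8, (5,1) g=1 f=10]
step 2: expand (1,2) (f=8, h=4) → closed; open now [(0,0) g=5 f=10, (1,0) g=4 f=10, (1,3) g=5 f=8, (2,0) g=3 f=10, (2,2) g=3 f=8, (3,0) g=2 f=10, (3,2) g=2 f=8, (4,2) g=1 f=8, (5,1) g=1 f=10]

order=[(0,2) → (1,2)]; open=[(0,0) g=5 f=10, (1,0) g=4 f=10, (1,3) g=5 f=8, (2,0) g=3 f=10, (2,2) g=3 f=8, (3,0) g=2 f=10, (3,2) g=2 f=8, (4,2) g=1 f=8, (5,1) g=1 f=10]; closed=[(0,1), (0,2), (1,1), (1,2), (2,1), (3,1), (4,1)]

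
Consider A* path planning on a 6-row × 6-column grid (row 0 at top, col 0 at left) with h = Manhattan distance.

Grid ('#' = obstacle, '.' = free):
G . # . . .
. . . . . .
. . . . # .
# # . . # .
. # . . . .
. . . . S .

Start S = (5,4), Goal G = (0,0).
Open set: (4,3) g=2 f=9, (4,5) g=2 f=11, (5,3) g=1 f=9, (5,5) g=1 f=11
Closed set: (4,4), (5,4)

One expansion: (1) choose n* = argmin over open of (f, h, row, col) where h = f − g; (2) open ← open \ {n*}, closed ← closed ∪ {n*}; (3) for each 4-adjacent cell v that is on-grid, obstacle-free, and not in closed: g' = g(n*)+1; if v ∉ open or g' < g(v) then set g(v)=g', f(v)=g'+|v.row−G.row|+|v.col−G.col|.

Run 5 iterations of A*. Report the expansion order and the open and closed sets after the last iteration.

order=[(4,3) → (3,3) → (2,3) → (1,3) → (0,3)]; open=[(0,4) g=7 f=11, (1,2) g=6 f=9, (1,4) g=6 f=11, (2,2) g=5 f=9, (3,2) g=4 f=9, (4,2) g=3 f=9, (4,5) g=2 f=11, (5,3) g=1 f=9, (5,5) g=1 f=11]; closed=[(0,3), (1,3), (2,3), (3,3), (4,3), (4,4), (5,4)]

step 1: expand (4,3) (f=9, h=7) → closed; open now [(3,3) g=3 f=9, (4,2) g=3 f=9, (4,5) g=2 f=11, (5,3) g=1 f=9, (5,5) g=1 f=11]
step 2: expand (3,3) (f=9, h=6) → closed; open now [(2,3) g=4 f=9, (3,2) g=4 f=9, (4,2) g=3 f=9, (4,5) g=2 f=11, (5,3) g=1 f=9, (5,5) g=1 f=11]
step 3: expand (2,3) (f=9, h=5) → closed; open now [(1,3) g=5 f=9, (2,2) g=5 f=9, (3,2) g=4 f=9, (4,2) g=3 f=9, (4,5) g=2 f=11, (5,3) g=1 f=9, (5,5) g=1 f=11]
step 4: expand (1,3) (f=9, h=4) → closed; open now [(0,3) g=6 f=9, (1,2) g=6 f=9, (1,4) g=6 f=11, (2,2) g=5 f=9, (3,2) g=4 f=9, (4,2) g=3 f=9, (4,5) g=2 f=11, (5,3) g=1 f=9, (5,5) g=1 f=11]
step 5: expand (0,3) (f=9, h=3) → closed; open now [(0,4) g=7 f=11, (1,2) g=6 f=9, (1,4) g=6 f=11, (2,2) g=5 f=9, (3,2) g=4 f=9, (4,2) g=3 f=9, (4,5) g=2 f=11, (5,3) g=1 f=9, (5,5) g=1 f=11]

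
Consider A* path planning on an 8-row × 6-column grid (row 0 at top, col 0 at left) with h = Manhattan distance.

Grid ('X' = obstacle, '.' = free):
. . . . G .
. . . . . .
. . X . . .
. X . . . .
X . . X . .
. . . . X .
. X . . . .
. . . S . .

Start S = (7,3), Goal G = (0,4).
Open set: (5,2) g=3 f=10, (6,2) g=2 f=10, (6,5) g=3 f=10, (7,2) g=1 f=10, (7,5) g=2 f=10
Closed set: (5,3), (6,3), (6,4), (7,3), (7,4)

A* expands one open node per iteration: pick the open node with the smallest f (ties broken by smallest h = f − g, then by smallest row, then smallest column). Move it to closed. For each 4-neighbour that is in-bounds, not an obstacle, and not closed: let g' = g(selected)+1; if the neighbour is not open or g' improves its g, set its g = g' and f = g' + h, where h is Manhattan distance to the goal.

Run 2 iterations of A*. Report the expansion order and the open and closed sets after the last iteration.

order=[(5,2) → (4,2)]; open=[(3,2) g=5 f=10, (4,1) g=5 f=12, (5,1) g=4 f=12, (6,2) g=2 f=10, (6,5) g=3 f=10, (7,2) g=1 f=10, (7,5) g=2 f=10]; closed=[(4,2), (5,2), (5,3), (6,3), (6,4), (7,3), (7,4)]

step 1: expand (5,2) (f=10, h=7) → closed; open now [(4,2) g=4 f=10, (5,1) g=4 f=12, (6,2) g=2 f=10, (6,5) g=3 f=10, (7,2) g=1 f=10, (7,5) g=2 f=10]
step 2: expand (4,2) (f=10, h=6) → closed; open now [(3,2) g=5 f=10, (4,1) g=5 f=12, (5,1) g=4 f=12, (6,2) g=2 f=10, (6,5) g=3 f=10, (7,2) g=1 f=10, (7,5) g=2 f=10]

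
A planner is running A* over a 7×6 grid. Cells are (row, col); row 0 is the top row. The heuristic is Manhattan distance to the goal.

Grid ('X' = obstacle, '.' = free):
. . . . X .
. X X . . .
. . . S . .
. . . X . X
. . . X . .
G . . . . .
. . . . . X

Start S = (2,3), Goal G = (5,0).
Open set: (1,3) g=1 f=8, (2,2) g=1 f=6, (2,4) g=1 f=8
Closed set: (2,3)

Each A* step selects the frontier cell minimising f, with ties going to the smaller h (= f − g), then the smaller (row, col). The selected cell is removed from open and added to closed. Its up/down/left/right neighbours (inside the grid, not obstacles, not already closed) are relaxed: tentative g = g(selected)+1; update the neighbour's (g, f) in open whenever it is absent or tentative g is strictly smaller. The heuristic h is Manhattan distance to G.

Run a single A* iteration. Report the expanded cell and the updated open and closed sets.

step 1: expand (2,2) (f=6, h=5) → closed; open now [(1,3) g=1 f=8, (2,1) g=2 f=6, (2,4) g=1 f=8, (3,2) g=2 f=6]

expanded=(2,2); open=[(1,3) g=1 f=8, (2,1) g=2 f=6, (2,4) g=1 f=8, (3,2) g=2 f=6]; closed=[(2,2), (2,3)]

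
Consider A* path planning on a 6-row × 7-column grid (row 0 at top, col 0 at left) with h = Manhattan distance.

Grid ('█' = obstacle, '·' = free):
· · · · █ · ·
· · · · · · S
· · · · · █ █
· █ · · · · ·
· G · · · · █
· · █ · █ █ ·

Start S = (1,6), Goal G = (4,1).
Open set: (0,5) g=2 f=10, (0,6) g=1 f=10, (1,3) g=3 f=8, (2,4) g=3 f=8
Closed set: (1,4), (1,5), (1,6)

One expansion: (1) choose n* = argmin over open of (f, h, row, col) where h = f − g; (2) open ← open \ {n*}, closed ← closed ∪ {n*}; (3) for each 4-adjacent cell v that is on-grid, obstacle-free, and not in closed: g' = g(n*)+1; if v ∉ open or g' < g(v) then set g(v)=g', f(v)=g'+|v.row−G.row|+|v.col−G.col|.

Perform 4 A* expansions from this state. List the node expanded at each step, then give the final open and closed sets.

order=[(1,3) → (1,2) → (1,1) → (2,1)]; open=[(0,1) g=6 f=10, (0,2) g=5 f=10, (0,3) g=4 f=10, (0,5) g=2 f=10, (0,6) g=1 f=10, (1,0) g=6 f=10, (2,0) g=7 f=10, (2,2) g=5 f=8, (2,3) g=4 f=8, (2,4) g=3 f=8]; closed=[(1,1), (1,2), (1,3), (1,4), (1,5), (1,6), (2,1)]

step 1: expand (1,3) (f=8, h=5) → closed; open now [(0,3) g=4 f=10, (0,5) g=2 f=10, (0,6) g=1 f=10, (1,2) g=4 f=8, (2,3) g=4 f=8, (2,4) g=3 f=8]
step 2: expand (1,2) (f=8, h=4) → closed; open now [(0,2) g=5 f=10, (0,3) g=4 f=10, (0,5) g=2 f=10, (0,6) g=1 f=10, (1,1) g=5 f=8, (2,2) g=5 f=8, (2,3) g=4 f=8, (2,4) g=3 f=8]
step 3: expand (1,1) (f=8, h=3) → closed; open now [(0,1) g=6 f=10, (0,2) g=5 f=10, (0,3) g=4 f=10, (0,5) g=2 f=10, (0,6) g=1 f=10, (1,0) g=6 f=10, (2,1) g=6 f=8, (2,2) g=5 f=8, (2,3) g=4 f=8, (2,4) g=3 f=8]
step 4: expand (2,1) (f=8, h=2) → closed; open now [(0,1) g=6 f=10, (0,2) g=5 f=10, (0,3) g=4 f=10, (0,5) g=2 f=10, (0,6) g=1 f=10, (1,0) g=6 f=10, (2,0) g=7 f=10, (2,2) g=5 f=8, (2,3) g=4 f=8, (2,4) g=3 f=8]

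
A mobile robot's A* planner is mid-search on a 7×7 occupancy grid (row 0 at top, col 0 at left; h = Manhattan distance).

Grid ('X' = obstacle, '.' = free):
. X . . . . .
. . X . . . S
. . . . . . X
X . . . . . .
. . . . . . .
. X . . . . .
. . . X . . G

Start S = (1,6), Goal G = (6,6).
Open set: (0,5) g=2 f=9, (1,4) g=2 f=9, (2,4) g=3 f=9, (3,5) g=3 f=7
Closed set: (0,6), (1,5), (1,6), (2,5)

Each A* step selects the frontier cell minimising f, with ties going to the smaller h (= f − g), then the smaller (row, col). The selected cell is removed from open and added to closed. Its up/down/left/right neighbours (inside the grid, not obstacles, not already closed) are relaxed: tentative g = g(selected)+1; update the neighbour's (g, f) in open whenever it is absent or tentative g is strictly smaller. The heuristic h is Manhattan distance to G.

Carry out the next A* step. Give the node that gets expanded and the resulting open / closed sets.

expanded=(3,5); open=[(0,5) g=2 f=9, (1,4) g=2 f=9, (2,4) g=3 f=9, (3,4) g=4 f=9, (3,6) g=4 f=7, (4,5) g=4 f=7]; closed=[(0,6), (1,5), (1,6), (2,5), (3,5)]

step 1: expand (3,5) (f=7, h=4) → closed; open now [(0,5) g=2 f=9, (1,4) g=2 f=9, (2,4) g=3 f=9, (3,4) g=4 f=9, (3,6) g=4 f=7, (4,5) g=4 f=7]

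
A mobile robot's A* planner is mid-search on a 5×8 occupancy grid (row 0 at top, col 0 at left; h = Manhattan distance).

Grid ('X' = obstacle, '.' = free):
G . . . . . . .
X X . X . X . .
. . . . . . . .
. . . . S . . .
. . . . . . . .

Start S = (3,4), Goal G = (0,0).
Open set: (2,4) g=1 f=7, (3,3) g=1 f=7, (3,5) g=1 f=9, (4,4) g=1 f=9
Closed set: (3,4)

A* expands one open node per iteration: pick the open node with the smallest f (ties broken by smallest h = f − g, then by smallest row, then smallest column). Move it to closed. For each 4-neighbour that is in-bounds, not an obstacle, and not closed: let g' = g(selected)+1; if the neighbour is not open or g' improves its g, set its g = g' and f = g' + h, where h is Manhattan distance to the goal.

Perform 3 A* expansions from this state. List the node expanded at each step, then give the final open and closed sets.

order=[(2,4) → (1,4) → (0,4)]; open=[(0,3) g=4 f=7, (0,5) g=4 f=9, (2,3) g=2 f=7, (2,5) g=2 f=9, (3,3) g=1 f=7, (3,5) g=1 f=9, (4,4) g=1 f=9]; closed=[(0,4), (1,4), (2,4), (3,4)]

step 1: expand (2,4) (f=7, h=6) → closed; open now [(1,4) g=2 f=7, (2,3) g=2 f=7, (2,5) g=2 f=9, (3,3) g=1 f=7, (3,5) g=1 f=9, (4,4) g=1 f=9]
step 2: expand (1,4) (f=7, h=5) → closed; open now [(0,4) g=3 f=7, (2,3) g=2 f=7, (2,5) g=2 f=9, (3,3) g=1 f=7, (3,5) g=1 f=9, (4,4) g=1 f=9]
step 3: expand (0,4) (f=7, h=4) → closed; open now [(0,3) g=4 f=7, (0,5) g=4 f=9, (2,3) g=2 f=7, (2,5) g=2 f=9, (3,3) g=1 f=7, (3,5) g=1 f=9, (4,4) g=1 f=9]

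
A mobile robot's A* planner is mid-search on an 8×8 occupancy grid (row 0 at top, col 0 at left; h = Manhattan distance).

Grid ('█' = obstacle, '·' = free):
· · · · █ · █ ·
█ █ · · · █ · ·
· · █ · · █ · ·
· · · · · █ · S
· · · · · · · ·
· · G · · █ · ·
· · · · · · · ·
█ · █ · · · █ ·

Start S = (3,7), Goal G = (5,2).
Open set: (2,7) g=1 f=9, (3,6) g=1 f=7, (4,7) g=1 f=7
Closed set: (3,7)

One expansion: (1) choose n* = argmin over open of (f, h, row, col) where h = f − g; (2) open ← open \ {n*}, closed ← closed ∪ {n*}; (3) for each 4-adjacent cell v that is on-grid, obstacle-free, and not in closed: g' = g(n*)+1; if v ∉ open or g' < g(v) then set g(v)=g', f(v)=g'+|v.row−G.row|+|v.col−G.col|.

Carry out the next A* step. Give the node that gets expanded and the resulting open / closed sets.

expanded=(3,6); open=[(2,6) g=2 f=9, (2,7) g=1 f=9, (4,6) g=2 f=7, (4,7) g=1 f=7]; closed=[(3,6), (3,7)]

step 1: expand (3,6) (f=7, h=6) → closed; open now [(2,6) g=2 f=9, (2,7) g=1 f=9, (4,6) g=2 f=7, (4,7) g=1 f=7]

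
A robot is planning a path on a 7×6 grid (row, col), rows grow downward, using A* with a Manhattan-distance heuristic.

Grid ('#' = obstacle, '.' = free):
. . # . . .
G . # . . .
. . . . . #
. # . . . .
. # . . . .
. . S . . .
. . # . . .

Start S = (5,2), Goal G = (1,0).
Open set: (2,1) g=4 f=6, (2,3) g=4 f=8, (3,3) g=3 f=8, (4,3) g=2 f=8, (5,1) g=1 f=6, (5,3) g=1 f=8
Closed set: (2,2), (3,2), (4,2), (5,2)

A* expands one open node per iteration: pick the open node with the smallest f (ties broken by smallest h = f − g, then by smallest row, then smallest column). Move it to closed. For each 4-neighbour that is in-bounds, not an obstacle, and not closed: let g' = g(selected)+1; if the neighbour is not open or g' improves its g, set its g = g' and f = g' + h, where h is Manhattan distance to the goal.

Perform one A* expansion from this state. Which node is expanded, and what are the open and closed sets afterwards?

step 1: expand (2,1) (f=6, h=2) → closed; open now [(1,1) g=5 f=6, (2,0) g=5 f=6, (2,3) g=4 f=8, (3,3) g=3 f=8, (4,3) g=2 f=8, (5,1) g=1 f=6, (5,3) g=1 f=8]

expanded=(2,1); open=[(1,1) g=5 f=6, (2,0) g=5 f=6, (2,3) g=4 f=8, (3,3) g=3 f=8, (4,3) g=2 f=8, (5,1) g=1 f=6, (5,3) g=1 f=8]; closed=[(2,1), (2,2), (3,2), (4,2), (5,2)]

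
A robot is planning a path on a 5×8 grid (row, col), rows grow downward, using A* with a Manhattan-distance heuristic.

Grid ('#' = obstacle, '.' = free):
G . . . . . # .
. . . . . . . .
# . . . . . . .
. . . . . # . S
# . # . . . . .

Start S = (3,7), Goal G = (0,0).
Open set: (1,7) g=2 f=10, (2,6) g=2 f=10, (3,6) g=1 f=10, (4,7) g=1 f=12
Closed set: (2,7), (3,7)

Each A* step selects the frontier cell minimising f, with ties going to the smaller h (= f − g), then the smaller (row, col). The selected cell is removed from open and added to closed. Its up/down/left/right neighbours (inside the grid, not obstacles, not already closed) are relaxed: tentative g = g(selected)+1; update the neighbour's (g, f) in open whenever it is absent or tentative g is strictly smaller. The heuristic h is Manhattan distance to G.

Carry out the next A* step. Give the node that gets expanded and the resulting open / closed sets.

expanded=(1,7); open=[(0,7) g=3 f=10, (1,6) g=3 f=10, (2,6) g=2 f=10, (3,6) g=1 f=10, (4,7) g=1 f=12]; closed=[(1,7), (2,7), (3,7)]

step 1: expand (1,7) (f=10, h=8) → closed; open now [(0,7) g=3 f=10, (1,6) g=3 f=10, (2,6) g=2 f=10, (3,6) g=1 f=10, (4,7) g=1 f=12]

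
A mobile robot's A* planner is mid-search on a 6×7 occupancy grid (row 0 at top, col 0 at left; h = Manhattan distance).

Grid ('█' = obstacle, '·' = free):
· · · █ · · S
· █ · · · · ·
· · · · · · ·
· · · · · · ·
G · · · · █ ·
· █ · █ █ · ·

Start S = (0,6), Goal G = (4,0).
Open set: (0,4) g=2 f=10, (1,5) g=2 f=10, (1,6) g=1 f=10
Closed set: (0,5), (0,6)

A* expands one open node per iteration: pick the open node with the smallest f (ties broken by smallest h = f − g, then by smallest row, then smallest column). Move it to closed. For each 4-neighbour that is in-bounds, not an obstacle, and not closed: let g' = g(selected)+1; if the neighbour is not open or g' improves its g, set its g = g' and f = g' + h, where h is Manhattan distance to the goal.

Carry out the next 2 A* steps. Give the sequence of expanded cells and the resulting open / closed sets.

order=[(0,4) → (1,4)]; open=[(1,3) g=4 f=10, (1,5) g=2 f=10, (1,6) g=1 f=10, (2,4) g=4 f=10]; closed=[(0,4), (0,5), (0,6), (1,4)]

step 1: expand (0,4) (f=10, h=8) → closed; open now [(1,4) g=3 f=10, (1,5) g=2 f=10, (1,6) g=1 f=10]
step 2: expand (1,4) (f=10, h=7) → closed; open now [(1,3) g=4 f=10, (1,5) g=2 f=10, (1,6) g=1 f=10, (2,4) g=4 f=10]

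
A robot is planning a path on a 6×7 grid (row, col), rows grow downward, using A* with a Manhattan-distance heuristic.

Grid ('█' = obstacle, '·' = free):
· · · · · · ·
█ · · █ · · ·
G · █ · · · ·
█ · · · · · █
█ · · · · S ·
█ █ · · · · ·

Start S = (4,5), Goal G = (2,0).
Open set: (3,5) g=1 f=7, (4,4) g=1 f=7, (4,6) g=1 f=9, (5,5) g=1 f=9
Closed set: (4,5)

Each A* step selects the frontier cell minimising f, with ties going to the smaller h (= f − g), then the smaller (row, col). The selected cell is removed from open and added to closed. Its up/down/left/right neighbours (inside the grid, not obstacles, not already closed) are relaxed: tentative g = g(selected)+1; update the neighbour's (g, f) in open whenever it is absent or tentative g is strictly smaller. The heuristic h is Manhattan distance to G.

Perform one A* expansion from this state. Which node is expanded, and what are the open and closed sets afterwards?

expanded=(3,5); open=[(2,5) g=2 f=7, (3,4) g=2 f=7, (4,4) g=1 f=7, (4,6) g=1 f=9, (5,5) g=1 f=9]; closed=[(3,5), (4,5)]

step 1: expand (3,5) (f=7, h=6) → closed; open now [(2,5) g=2 f=7, (3,4) g=2 f=7, (4,4) g=1 f=7, (4,6) g=1 f=9, (5,5) g=1 f=9]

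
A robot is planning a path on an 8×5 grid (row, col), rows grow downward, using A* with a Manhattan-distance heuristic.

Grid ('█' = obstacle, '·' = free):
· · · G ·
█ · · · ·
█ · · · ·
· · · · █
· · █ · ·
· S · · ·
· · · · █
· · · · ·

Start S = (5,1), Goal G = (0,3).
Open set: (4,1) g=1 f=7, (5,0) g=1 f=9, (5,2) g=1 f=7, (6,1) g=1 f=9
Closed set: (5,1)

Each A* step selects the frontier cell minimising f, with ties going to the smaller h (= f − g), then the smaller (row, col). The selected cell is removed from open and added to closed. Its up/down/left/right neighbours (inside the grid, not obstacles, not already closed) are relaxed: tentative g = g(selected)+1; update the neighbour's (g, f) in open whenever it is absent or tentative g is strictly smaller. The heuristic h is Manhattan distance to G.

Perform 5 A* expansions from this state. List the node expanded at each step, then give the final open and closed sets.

step 1: expand (4,1) (f=7, h=6) → closed; open now [(3,1) g=2 f=7, (4,0) g=2 f=9, (5,0) g=1 f=9, (5,2) g=1 f=7, (6,1) g=1 f=9]
step 2: expand (3,1) (f=7, h=5) → closed; open now [(2,1) g=3 f=7, (3,0) g=3 f=9, (3,2) g=3 f=7, (4,0) g=2 f=9, (5,0) g=1 f=9, (5,2) g=1 f=7, (6,1) g=1 f=9]
step 3: expand (2,1) (f=7, h=4) → closed; open now [(1,1) g=4 f=7, (2,2) g=4 f=7, (3,0) g=3 f=9, (3,2) g=3 f=7, (4,0) g=2 f=9, (5,0) g=1 f=9, (5,2) g=1 f=7, (6,1) g=1 f=9]
step 4: expand (1,1) (f=7, h=3) → closed; open now [(0,1) g=5 f=7, (1,2) g=5 f=7, (2,2) g=4 f=7, (3,0) g=3 f=9, (3,2) g=3 f=7, (4,0) g=2 f=9, (5,0) g=1 f=9, (5,2) g=1 f=7, (6,1) g=1 f=9]
step 5: expand (0,1) (f=7, h=2) → closed; open now [(0,0) g=6 f=9, (0,2) g=6 f=7, (1,2) g=5 f=7, (2,2) g=4 f=7, (3,0) g=3 f=9, (3,2) g=3 f=7, (4,0) g=2 f=9, (5,0) g=1 f=9, (5,2) g=1 f=7, (6,1) g=1 f=9]

order=[(4,1) → (3,1) → (2,1) → (1,1) → (0,1)]; open=[(0,0) g=6 f=9, (0,2) g=6 f=7, (1,2) g=5 f=7, (2,2) g=4 f=7, (3,0) g=3 f=9, (3,2) g=3 f=7, (4,0) g=2 f=9, (5,0) g=1 f=9, (5,2) g=1 f=7, (6,1) g=1 f=9]; closed=[(0,1), (1,1), (2,1), (3,1), (4,1), (5,1)]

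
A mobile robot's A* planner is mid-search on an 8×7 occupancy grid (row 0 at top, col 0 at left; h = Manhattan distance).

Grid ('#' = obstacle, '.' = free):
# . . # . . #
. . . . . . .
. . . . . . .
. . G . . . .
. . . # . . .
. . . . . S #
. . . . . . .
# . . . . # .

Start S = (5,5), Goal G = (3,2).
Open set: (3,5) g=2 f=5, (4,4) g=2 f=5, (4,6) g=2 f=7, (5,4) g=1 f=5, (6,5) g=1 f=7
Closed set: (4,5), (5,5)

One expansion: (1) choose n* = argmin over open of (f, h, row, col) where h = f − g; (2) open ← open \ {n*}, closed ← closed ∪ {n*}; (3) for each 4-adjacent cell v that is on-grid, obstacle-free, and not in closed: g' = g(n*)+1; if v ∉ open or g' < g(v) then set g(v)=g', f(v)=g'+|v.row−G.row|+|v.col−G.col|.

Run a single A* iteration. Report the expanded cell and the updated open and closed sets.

expanded=(3,5); open=[(2,5) g=3 f=7, (3,4) g=3 f=5, (3,6) g=3 f=7, (4,4) g=2 f=5, (4,6) g=2 f=7, (5,4) g=1 f=5, (6,5) g=1 f=7]; closed=[(3,5), (4,5), (5,5)]

step 1: expand (3,5) (f=5, h=3) → closed; open now [(2,5) g=3 f=7, (3,4) g=3 f=5, (3,6) g=3 f=7, (4,4) g=2 f=5, (4,6) g=2 f=7, (5,4) g=1 f=5, (6,5) g=1 f=7]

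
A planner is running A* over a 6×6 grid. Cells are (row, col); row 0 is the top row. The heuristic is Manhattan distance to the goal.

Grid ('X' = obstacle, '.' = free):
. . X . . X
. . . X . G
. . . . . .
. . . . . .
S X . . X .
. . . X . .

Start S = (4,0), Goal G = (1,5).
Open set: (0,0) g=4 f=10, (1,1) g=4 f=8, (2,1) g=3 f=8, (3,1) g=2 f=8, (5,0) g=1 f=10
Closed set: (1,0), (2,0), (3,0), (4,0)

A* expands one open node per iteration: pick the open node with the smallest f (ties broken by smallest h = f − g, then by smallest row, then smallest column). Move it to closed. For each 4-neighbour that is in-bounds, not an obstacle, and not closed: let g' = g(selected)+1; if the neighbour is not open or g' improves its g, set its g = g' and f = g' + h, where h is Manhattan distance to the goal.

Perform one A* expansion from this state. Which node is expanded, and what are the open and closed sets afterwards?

step 1: expand (1,1) (f=8, h=4) → closed; open now [(0,0) g=4 f=10, (0,1) g=5 f=10, (1,2) g=5 f=8, (2,1) g=3 f=8, (3,1) g=2 f=8, (5,0) g=1 f=10]

expanded=(1,1); open=[(0,0) g=4 f=10, (0,1) g=5 f=10, (1,2) g=5 f=8, (2,1) g=3 f=8, (3,1) g=2 f=8, (5,0) g=1 f=10]; closed=[(1,0), (1,1), (2,0), (3,0), (4,0)]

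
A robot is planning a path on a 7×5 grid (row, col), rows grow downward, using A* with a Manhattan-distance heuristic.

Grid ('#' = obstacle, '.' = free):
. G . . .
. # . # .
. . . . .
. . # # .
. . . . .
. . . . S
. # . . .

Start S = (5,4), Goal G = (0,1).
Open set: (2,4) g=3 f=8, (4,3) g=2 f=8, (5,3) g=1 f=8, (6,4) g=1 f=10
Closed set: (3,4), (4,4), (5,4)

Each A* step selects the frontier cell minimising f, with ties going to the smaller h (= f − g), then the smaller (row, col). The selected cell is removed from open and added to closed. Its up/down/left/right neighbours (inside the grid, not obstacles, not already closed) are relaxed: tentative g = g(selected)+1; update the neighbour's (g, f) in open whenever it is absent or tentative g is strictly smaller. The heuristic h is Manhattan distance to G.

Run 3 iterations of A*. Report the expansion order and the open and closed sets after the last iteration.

order=[(2,4) → (1,4) → (0,4)]; open=[(0,3) g=6 f=8, (2,3) g=4 f=8, (4,3) g=2 f=8, (5,3) g=1 f=8, (6,4) g=1 f=10]; closed=[(0,4), (1,4), (2,4), (3,4), (4,4), (5,4)]

step 1: expand (2,4) (f=8, h=5) → closed; open now [(1,4) g=4 f=8, (2,3) g=4 f=8, (4,3) g=2 f=8, (5,3) g=1 f=8, (6,4) g=1 f=10]
step 2: expand (1,4) (f=8, h=4) → closed; open now [(0,4) g=5 f=8, (2,3) g=4 f=8, (4,3) g=2 f=8, (5,3) g=1 f=8, (6,4) g=1 f=10]
step 3: expand (0,4) (f=8, h=3) → closed; open now [(0,3) g=6 f=8, (2,3) g=4 f=8, (4,3) g=2 f=8, (5,3) g=1 f=8, (6,4) g=1 f=10]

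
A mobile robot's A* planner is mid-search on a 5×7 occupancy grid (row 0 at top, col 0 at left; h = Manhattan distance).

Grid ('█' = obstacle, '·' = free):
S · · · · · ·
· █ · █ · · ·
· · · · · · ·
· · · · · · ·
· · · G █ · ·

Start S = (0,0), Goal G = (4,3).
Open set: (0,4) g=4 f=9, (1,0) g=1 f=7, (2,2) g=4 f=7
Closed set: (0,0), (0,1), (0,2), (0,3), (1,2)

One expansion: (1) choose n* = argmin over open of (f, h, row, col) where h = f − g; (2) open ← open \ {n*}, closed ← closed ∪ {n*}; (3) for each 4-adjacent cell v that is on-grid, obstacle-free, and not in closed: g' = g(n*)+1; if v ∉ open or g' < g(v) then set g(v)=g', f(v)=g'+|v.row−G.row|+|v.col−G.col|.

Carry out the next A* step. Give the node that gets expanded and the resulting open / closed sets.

step 1: expand (2,2) (f=7, h=3) → closed; open now [(0,4) g=4 f=9, (1,0) g=1 f=7, (2,1) g=5 f=9, (2,3) g=5 f=7, (3,2) g=5 f=7]

expanded=(2,2); open=[(0,4) g=4 f=9, (1,0) g=1 f=7, (2,1) g=5 f=9, (2,3) g=5 f=7, (3,2) g=5 f=7]; closed=[(0,0), (0,1), (0,2), (0,3), (1,2), (2,2)]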